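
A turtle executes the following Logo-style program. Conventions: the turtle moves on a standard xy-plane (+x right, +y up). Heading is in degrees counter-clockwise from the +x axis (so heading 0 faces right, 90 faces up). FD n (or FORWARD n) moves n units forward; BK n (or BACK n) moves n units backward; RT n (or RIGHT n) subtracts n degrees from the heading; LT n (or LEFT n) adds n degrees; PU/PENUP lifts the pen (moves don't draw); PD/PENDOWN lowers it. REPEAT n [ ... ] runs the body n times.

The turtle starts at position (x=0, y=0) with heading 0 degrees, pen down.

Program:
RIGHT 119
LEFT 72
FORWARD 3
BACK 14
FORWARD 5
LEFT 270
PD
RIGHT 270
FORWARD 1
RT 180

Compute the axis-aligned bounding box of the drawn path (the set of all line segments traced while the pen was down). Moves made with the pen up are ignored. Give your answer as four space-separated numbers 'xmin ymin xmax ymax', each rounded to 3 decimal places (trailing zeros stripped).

Executing turtle program step by step:
Start: pos=(0,0), heading=0, pen down
RT 119: heading 0 -> 241
LT 72: heading 241 -> 313
FD 3: (0,0) -> (2.046,-2.194) [heading=313, draw]
BK 14: (2.046,-2.194) -> (-7.502,8.045) [heading=313, draw]
FD 5: (-7.502,8.045) -> (-4.092,4.388) [heading=313, draw]
LT 270: heading 313 -> 223
PD: pen down
RT 270: heading 223 -> 313
FD 1: (-4.092,4.388) -> (-3.41,3.657) [heading=313, draw]
RT 180: heading 313 -> 133
Final: pos=(-3.41,3.657), heading=133, 4 segment(s) drawn

Segment endpoints: x in {-7.502, -4.092, -3.41, 0, 2.046}, y in {-2.194, 0, 3.657, 4.388, 8.045}
xmin=-7.502, ymin=-2.194, xmax=2.046, ymax=8.045

Answer: -7.502 -2.194 2.046 8.045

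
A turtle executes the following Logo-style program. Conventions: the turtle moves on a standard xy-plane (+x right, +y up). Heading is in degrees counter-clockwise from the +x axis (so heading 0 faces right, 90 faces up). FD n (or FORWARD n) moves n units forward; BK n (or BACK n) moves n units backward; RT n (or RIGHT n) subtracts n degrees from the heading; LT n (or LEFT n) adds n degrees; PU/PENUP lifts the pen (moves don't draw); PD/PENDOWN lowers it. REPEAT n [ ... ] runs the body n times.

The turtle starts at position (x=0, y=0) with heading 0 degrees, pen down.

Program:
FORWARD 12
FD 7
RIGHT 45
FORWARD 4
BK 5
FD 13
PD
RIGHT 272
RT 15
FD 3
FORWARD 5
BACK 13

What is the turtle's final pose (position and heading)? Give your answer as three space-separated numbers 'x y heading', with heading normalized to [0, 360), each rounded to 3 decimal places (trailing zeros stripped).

Answer: 23.071 -10.833 28

Derivation:
Executing turtle program step by step:
Start: pos=(0,0), heading=0, pen down
FD 12: (0,0) -> (12,0) [heading=0, draw]
FD 7: (12,0) -> (19,0) [heading=0, draw]
RT 45: heading 0 -> 315
FD 4: (19,0) -> (21.828,-2.828) [heading=315, draw]
BK 5: (21.828,-2.828) -> (18.293,0.707) [heading=315, draw]
FD 13: (18.293,0.707) -> (27.485,-8.485) [heading=315, draw]
PD: pen down
RT 272: heading 315 -> 43
RT 15: heading 43 -> 28
FD 3: (27.485,-8.485) -> (30.134,-7.077) [heading=28, draw]
FD 5: (30.134,-7.077) -> (34.549,-4.73) [heading=28, draw]
BK 13: (34.549,-4.73) -> (23.071,-10.833) [heading=28, draw]
Final: pos=(23.071,-10.833), heading=28, 8 segment(s) drawn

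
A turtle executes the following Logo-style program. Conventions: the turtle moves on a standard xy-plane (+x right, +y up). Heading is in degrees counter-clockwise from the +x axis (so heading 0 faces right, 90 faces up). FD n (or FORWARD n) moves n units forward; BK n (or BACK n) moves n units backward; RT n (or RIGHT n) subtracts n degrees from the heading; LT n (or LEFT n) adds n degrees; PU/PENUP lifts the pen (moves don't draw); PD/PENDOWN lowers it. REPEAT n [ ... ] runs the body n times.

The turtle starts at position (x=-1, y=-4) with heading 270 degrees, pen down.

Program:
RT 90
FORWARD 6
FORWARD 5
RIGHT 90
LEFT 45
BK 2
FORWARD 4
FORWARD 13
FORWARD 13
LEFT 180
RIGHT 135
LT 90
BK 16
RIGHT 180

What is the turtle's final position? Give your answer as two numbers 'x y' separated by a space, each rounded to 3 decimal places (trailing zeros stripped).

Executing turtle program step by step:
Start: pos=(-1,-4), heading=270, pen down
RT 90: heading 270 -> 180
FD 6: (-1,-4) -> (-7,-4) [heading=180, draw]
FD 5: (-7,-4) -> (-12,-4) [heading=180, draw]
RT 90: heading 180 -> 90
LT 45: heading 90 -> 135
BK 2: (-12,-4) -> (-10.586,-5.414) [heading=135, draw]
FD 4: (-10.586,-5.414) -> (-13.414,-2.586) [heading=135, draw]
FD 13: (-13.414,-2.586) -> (-22.607,6.607) [heading=135, draw]
FD 13: (-22.607,6.607) -> (-31.799,15.799) [heading=135, draw]
LT 180: heading 135 -> 315
RT 135: heading 315 -> 180
LT 90: heading 180 -> 270
BK 16: (-31.799,15.799) -> (-31.799,31.799) [heading=270, draw]
RT 180: heading 270 -> 90
Final: pos=(-31.799,31.799), heading=90, 7 segment(s) drawn

Answer: -31.799 31.799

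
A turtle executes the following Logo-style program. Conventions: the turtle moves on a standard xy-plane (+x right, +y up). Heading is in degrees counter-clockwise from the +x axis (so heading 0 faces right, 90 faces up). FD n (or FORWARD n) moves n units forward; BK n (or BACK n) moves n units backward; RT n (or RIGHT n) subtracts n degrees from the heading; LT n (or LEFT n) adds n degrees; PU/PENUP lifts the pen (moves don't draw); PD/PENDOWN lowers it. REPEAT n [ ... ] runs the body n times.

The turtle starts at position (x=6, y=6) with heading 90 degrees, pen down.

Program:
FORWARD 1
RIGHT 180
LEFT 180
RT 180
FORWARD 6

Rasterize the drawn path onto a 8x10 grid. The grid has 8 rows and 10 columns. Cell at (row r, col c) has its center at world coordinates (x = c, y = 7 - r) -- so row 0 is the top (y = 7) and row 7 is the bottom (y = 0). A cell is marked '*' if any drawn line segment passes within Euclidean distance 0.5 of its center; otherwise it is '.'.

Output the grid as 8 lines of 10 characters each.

Answer: ......*...
......*...
......*...
......*...
......*...
......*...
......*...
..........

Derivation:
Segment 0: (6,6) -> (6,7)
Segment 1: (6,7) -> (6,1)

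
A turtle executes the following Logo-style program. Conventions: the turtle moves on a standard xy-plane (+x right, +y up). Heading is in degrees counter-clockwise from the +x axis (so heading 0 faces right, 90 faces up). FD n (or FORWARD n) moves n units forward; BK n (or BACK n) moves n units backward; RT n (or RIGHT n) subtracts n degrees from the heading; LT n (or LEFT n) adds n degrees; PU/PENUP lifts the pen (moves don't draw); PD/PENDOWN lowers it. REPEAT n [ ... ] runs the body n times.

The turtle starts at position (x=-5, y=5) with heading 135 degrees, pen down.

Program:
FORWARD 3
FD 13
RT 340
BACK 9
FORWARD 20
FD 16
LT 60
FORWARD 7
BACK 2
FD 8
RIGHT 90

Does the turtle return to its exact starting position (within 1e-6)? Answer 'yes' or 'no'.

Executing turtle program step by step:
Start: pos=(-5,5), heading=135, pen down
FD 3: (-5,5) -> (-7.121,7.121) [heading=135, draw]
FD 13: (-7.121,7.121) -> (-16.314,16.314) [heading=135, draw]
RT 340: heading 135 -> 155
BK 9: (-16.314,16.314) -> (-8.157,12.51) [heading=155, draw]
FD 20: (-8.157,12.51) -> (-26.283,20.963) [heading=155, draw]
FD 16: (-26.283,20.963) -> (-40.784,27.724) [heading=155, draw]
LT 60: heading 155 -> 215
FD 7: (-40.784,27.724) -> (-46.518,23.709) [heading=215, draw]
BK 2: (-46.518,23.709) -> (-44.88,24.857) [heading=215, draw]
FD 8: (-44.88,24.857) -> (-51.433,20.268) [heading=215, draw]
RT 90: heading 215 -> 125
Final: pos=(-51.433,20.268), heading=125, 8 segment(s) drawn

Start position: (-5, 5)
Final position: (-51.433, 20.268)
Distance = 48.879; >= 1e-6 -> NOT closed

Answer: no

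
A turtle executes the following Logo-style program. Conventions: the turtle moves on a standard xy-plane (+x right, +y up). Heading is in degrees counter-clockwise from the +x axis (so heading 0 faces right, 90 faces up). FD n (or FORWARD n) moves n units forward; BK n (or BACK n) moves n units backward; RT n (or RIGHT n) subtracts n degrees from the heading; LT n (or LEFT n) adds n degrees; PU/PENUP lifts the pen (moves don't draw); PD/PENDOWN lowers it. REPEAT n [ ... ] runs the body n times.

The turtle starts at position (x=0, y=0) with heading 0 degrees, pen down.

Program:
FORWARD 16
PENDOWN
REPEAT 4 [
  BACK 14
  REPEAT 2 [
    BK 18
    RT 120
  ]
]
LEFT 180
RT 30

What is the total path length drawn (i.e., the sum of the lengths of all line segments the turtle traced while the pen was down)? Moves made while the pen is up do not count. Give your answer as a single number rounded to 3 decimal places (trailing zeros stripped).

Answer: 216

Derivation:
Executing turtle program step by step:
Start: pos=(0,0), heading=0, pen down
FD 16: (0,0) -> (16,0) [heading=0, draw]
PD: pen down
REPEAT 4 [
  -- iteration 1/4 --
  BK 14: (16,0) -> (2,0) [heading=0, draw]
  REPEAT 2 [
    -- iteration 1/2 --
    BK 18: (2,0) -> (-16,0) [heading=0, draw]
    RT 120: heading 0 -> 240
    -- iteration 2/2 --
    BK 18: (-16,0) -> (-7,15.588) [heading=240, draw]
    RT 120: heading 240 -> 120
  ]
  -- iteration 2/4 --
  BK 14: (-7,15.588) -> (0,3.464) [heading=120, draw]
  REPEAT 2 [
    -- iteration 1/2 --
    BK 18: (0,3.464) -> (9,-12.124) [heading=120, draw]
    RT 120: heading 120 -> 0
    -- iteration 2/2 --
    BK 18: (9,-12.124) -> (-9,-12.124) [heading=0, draw]
    RT 120: heading 0 -> 240
  ]
  -- iteration 3/4 --
  BK 14: (-9,-12.124) -> (-2,0) [heading=240, draw]
  REPEAT 2 [
    -- iteration 1/2 --
    BK 18: (-2,0) -> (7,15.588) [heading=240, draw]
    RT 120: heading 240 -> 120
    -- iteration 2/2 --
    BK 18: (7,15.588) -> (16,0) [heading=120, draw]
    RT 120: heading 120 -> 0
  ]
  -- iteration 4/4 --
  BK 14: (16,0) -> (2,0) [heading=0, draw]
  REPEAT 2 [
    -- iteration 1/2 --
    BK 18: (2,0) -> (-16,0) [heading=0, draw]
    RT 120: heading 0 -> 240
    -- iteration 2/2 --
    BK 18: (-16,0) -> (-7,15.588) [heading=240, draw]
    RT 120: heading 240 -> 120
  ]
]
LT 180: heading 120 -> 300
RT 30: heading 300 -> 270
Final: pos=(-7,15.588), heading=270, 13 segment(s) drawn

Segment lengths:
  seg 1: (0,0) -> (16,0), length = 16
  seg 2: (16,0) -> (2,0), length = 14
  seg 3: (2,0) -> (-16,0), length = 18
  seg 4: (-16,0) -> (-7,15.588), length = 18
  seg 5: (-7,15.588) -> (0,3.464), length = 14
  seg 6: (0,3.464) -> (9,-12.124), length = 18
  seg 7: (9,-12.124) -> (-9,-12.124), length = 18
  seg 8: (-9,-12.124) -> (-2,0), length = 14
  seg 9: (-2,0) -> (7,15.588), length = 18
  seg 10: (7,15.588) -> (16,0), length = 18
  seg 11: (16,0) -> (2,0), length = 14
  seg 12: (2,0) -> (-16,0), length = 18
  seg 13: (-16,0) -> (-7,15.588), length = 18
Total = 216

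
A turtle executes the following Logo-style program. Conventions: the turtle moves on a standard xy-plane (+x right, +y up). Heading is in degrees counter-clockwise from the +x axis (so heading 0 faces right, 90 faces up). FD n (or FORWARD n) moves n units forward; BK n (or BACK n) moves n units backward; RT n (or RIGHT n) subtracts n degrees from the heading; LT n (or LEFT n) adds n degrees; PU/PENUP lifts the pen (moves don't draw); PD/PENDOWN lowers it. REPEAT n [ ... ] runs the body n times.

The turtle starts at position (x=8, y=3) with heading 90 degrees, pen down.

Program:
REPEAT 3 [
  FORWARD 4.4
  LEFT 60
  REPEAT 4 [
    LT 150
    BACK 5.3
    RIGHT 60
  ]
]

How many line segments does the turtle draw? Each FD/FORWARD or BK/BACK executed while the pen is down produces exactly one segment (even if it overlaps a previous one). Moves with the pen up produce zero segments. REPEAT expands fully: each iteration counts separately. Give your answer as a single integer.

Answer: 15

Derivation:
Executing turtle program step by step:
Start: pos=(8,3), heading=90, pen down
REPEAT 3 [
  -- iteration 1/3 --
  FD 4.4: (8,3) -> (8,7.4) [heading=90, draw]
  LT 60: heading 90 -> 150
  REPEAT 4 [
    -- iteration 1/4 --
    LT 150: heading 150 -> 300
    BK 5.3: (8,7.4) -> (5.35,11.99) [heading=300, draw]
    RT 60: heading 300 -> 240
    -- iteration 2/4 --
    LT 150: heading 240 -> 30
    BK 5.3: (5.35,11.99) -> (0.76,9.34) [heading=30, draw]
    RT 60: heading 30 -> 330
    -- iteration 3/4 --
    LT 150: heading 330 -> 120
    BK 5.3: (0.76,9.34) -> (3.41,4.75) [heading=120, draw]
    RT 60: heading 120 -> 60
    -- iteration 4/4 --
    LT 150: heading 60 -> 210
    BK 5.3: (3.41,4.75) -> (8,7.4) [heading=210, draw]
    RT 60: heading 210 -> 150
  ]
  -- iteration 2/3 --
  FD 4.4: (8,7.4) -> (4.189,9.6) [heading=150, draw]
  LT 60: heading 150 -> 210
  REPEAT 4 [
    -- iteration 1/4 --
    LT 150: heading 210 -> 0
    BK 5.3: (4.189,9.6) -> (-1.111,9.6) [heading=0, draw]
    RT 60: heading 0 -> 300
    -- iteration 2/4 --
    LT 150: heading 300 -> 90
    BK 5.3: (-1.111,9.6) -> (-1.111,4.3) [heading=90, draw]
    RT 60: heading 90 -> 30
    -- iteration 3/4 --
    LT 150: heading 30 -> 180
    BK 5.3: (-1.111,4.3) -> (4.189,4.3) [heading=180, draw]
    RT 60: heading 180 -> 120
    -- iteration 4/4 --
    LT 150: heading 120 -> 270
    BK 5.3: (4.189,4.3) -> (4.189,9.6) [heading=270, draw]
    RT 60: heading 270 -> 210
  ]
  -- iteration 3/3 --
  FD 4.4: (4.189,9.6) -> (0.379,7.4) [heading=210, draw]
  LT 60: heading 210 -> 270
  REPEAT 4 [
    -- iteration 1/4 --
    LT 150: heading 270 -> 60
    BK 5.3: (0.379,7.4) -> (-2.271,2.81) [heading=60, draw]
    RT 60: heading 60 -> 0
    -- iteration 2/4 --
    LT 150: heading 0 -> 150
    BK 5.3: (-2.271,2.81) -> (2.319,0.16) [heading=150, draw]
    RT 60: heading 150 -> 90
    -- iteration 3/4 --
    LT 150: heading 90 -> 240
    BK 5.3: (2.319,0.16) -> (4.969,4.75) [heading=240, draw]
    RT 60: heading 240 -> 180
    -- iteration 4/4 --
    LT 150: heading 180 -> 330
    BK 5.3: (4.969,4.75) -> (0.379,7.4) [heading=330, draw]
    RT 60: heading 330 -> 270
  ]
]
Final: pos=(0.379,7.4), heading=270, 15 segment(s) drawn
Segments drawn: 15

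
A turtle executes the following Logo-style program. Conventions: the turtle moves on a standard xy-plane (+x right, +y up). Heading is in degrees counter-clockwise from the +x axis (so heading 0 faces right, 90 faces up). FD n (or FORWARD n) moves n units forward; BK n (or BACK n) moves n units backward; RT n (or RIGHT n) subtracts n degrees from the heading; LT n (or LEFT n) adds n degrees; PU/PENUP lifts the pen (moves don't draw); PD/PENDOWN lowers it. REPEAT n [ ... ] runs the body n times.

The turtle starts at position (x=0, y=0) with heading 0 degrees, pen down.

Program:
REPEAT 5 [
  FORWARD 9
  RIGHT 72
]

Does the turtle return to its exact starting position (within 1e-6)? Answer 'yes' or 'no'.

Answer: yes

Derivation:
Executing turtle program step by step:
Start: pos=(0,0), heading=0, pen down
REPEAT 5 [
  -- iteration 1/5 --
  FD 9: (0,0) -> (9,0) [heading=0, draw]
  RT 72: heading 0 -> 288
  -- iteration 2/5 --
  FD 9: (9,0) -> (11.781,-8.56) [heading=288, draw]
  RT 72: heading 288 -> 216
  -- iteration 3/5 --
  FD 9: (11.781,-8.56) -> (4.5,-13.85) [heading=216, draw]
  RT 72: heading 216 -> 144
  -- iteration 4/5 --
  FD 9: (4.5,-13.85) -> (-2.781,-8.56) [heading=144, draw]
  RT 72: heading 144 -> 72
  -- iteration 5/5 --
  FD 9: (-2.781,-8.56) -> (0,0) [heading=72, draw]
  RT 72: heading 72 -> 0
]
Final: pos=(0,0), heading=0, 5 segment(s) drawn

Start position: (0, 0)
Final position: (0, 0)
Distance = 0; < 1e-6 -> CLOSED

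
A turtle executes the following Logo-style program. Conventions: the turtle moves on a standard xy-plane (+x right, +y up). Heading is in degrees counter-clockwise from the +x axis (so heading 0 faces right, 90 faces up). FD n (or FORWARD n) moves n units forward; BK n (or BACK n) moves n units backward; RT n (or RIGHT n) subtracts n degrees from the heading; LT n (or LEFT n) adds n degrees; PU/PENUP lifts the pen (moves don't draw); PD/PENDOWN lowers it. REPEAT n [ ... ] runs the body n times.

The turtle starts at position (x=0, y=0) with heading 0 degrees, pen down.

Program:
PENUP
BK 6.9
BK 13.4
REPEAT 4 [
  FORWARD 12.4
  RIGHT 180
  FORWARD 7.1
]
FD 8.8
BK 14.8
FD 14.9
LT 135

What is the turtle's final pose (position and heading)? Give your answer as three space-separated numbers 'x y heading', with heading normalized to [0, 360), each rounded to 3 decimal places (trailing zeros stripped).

Executing turtle program step by step:
Start: pos=(0,0), heading=0, pen down
PU: pen up
BK 6.9: (0,0) -> (-6.9,0) [heading=0, move]
BK 13.4: (-6.9,0) -> (-20.3,0) [heading=0, move]
REPEAT 4 [
  -- iteration 1/4 --
  FD 12.4: (-20.3,0) -> (-7.9,0) [heading=0, move]
  RT 180: heading 0 -> 180
  FD 7.1: (-7.9,0) -> (-15,0) [heading=180, move]
  -- iteration 2/4 --
  FD 12.4: (-15,0) -> (-27.4,0) [heading=180, move]
  RT 180: heading 180 -> 0
  FD 7.1: (-27.4,0) -> (-20.3,0) [heading=0, move]
  -- iteration 3/4 --
  FD 12.4: (-20.3,0) -> (-7.9,0) [heading=0, move]
  RT 180: heading 0 -> 180
  FD 7.1: (-7.9,0) -> (-15,0) [heading=180, move]
  -- iteration 4/4 --
  FD 12.4: (-15,0) -> (-27.4,0) [heading=180, move]
  RT 180: heading 180 -> 0
  FD 7.1: (-27.4,0) -> (-20.3,0) [heading=0, move]
]
FD 8.8: (-20.3,0) -> (-11.5,0) [heading=0, move]
BK 14.8: (-11.5,0) -> (-26.3,0) [heading=0, move]
FD 14.9: (-26.3,0) -> (-11.4,0) [heading=0, move]
LT 135: heading 0 -> 135
Final: pos=(-11.4,0), heading=135, 0 segment(s) drawn

Answer: -11.4 0 135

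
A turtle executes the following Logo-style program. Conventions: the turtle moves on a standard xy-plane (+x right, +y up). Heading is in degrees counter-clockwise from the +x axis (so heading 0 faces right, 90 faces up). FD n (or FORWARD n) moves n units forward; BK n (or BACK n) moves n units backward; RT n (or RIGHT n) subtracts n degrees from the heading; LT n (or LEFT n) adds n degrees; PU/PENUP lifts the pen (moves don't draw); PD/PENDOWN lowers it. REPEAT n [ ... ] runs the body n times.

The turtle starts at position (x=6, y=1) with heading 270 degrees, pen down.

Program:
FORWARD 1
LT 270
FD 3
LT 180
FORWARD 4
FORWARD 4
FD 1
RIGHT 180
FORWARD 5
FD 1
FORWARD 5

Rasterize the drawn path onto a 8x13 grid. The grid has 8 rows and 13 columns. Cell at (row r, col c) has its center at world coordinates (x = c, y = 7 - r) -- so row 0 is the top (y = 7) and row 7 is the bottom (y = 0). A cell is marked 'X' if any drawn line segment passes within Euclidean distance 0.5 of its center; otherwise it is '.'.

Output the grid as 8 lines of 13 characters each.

Segment 0: (6,1) -> (6,0)
Segment 1: (6,0) -> (3,0)
Segment 2: (3,0) -> (7,-0)
Segment 3: (7,-0) -> (11,-0)
Segment 4: (11,-0) -> (12,-0)
Segment 5: (12,-0) -> (7,-0)
Segment 6: (7,-0) -> (6,-0)
Segment 7: (6,-0) -> (1,0)

Answer: .............
.............
.............
.............
.............
.............
......X......
.XXXXXXXXXXXX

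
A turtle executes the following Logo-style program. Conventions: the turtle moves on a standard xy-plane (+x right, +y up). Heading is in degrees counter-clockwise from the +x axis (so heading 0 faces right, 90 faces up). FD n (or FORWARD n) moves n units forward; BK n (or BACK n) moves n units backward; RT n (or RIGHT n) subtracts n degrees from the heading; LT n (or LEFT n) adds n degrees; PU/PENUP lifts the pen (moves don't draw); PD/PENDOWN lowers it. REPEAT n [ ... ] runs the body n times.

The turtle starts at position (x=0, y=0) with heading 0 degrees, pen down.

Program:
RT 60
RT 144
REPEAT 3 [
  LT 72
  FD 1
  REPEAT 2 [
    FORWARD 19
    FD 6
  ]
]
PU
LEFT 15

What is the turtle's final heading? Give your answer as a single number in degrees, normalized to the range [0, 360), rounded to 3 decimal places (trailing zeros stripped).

Executing turtle program step by step:
Start: pos=(0,0), heading=0, pen down
RT 60: heading 0 -> 300
RT 144: heading 300 -> 156
REPEAT 3 [
  -- iteration 1/3 --
  LT 72: heading 156 -> 228
  FD 1: (0,0) -> (-0.669,-0.743) [heading=228, draw]
  REPEAT 2 [
    -- iteration 1/2 --
    FD 19: (-0.669,-0.743) -> (-13.383,-14.863) [heading=228, draw]
    FD 6: (-13.383,-14.863) -> (-17.397,-19.322) [heading=228, draw]
    -- iteration 2/2 --
    FD 19: (-17.397,-19.322) -> (-30.111,-33.442) [heading=228, draw]
    FD 6: (-30.111,-33.442) -> (-34.126,-37.9) [heading=228, draw]
  ]
  -- iteration 2/3 --
  LT 72: heading 228 -> 300
  FD 1: (-34.126,-37.9) -> (-33.626,-38.766) [heading=300, draw]
  REPEAT 2 [
    -- iteration 1/2 --
    FD 19: (-33.626,-38.766) -> (-24.126,-55.221) [heading=300, draw]
    FD 6: (-24.126,-55.221) -> (-21.126,-60.417) [heading=300, draw]
    -- iteration 2/2 --
    FD 19: (-21.126,-60.417) -> (-11.626,-76.872) [heading=300, draw]
    FD 6: (-11.626,-76.872) -> (-8.626,-82.068) [heading=300, draw]
  ]
  -- iteration 3/3 --
  LT 72: heading 300 -> 12
  FD 1: (-8.626,-82.068) -> (-7.648,-81.86) [heading=12, draw]
  REPEAT 2 [
    -- iteration 1/2 --
    FD 19: (-7.648,-81.86) -> (10.937,-77.909) [heading=12, draw]
    FD 6: (10.937,-77.909) -> (16.806,-76.662) [heading=12, draw]
    -- iteration 2/2 --
    FD 19: (16.806,-76.662) -> (35.391,-72.712) [heading=12, draw]
    FD 6: (35.391,-72.712) -> (41.26,-71.464) [heading=12, draw]
  ]
]
PU: pen up
LT 15: heading 12 -> 27
Final: pos=(41.26,-71.464), heading=27, 15 segment(s) drawn

Answer: 27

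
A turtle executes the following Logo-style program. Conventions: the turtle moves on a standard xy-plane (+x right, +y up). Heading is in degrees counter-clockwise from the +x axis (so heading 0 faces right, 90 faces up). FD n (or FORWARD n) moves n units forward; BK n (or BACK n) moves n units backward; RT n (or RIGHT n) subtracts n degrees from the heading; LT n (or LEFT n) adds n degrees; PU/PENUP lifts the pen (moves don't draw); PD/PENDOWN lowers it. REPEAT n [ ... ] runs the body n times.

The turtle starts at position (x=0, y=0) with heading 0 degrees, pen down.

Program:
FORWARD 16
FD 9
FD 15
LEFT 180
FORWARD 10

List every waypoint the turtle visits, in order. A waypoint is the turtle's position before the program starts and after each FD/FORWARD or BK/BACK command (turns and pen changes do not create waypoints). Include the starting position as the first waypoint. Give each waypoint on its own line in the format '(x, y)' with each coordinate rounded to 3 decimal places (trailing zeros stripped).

Executing turtle program step by step:
Start: pos=(0,0), heading=0, pen down
FD 16: (0,0) -> (16,0) [heading=0, draw]
FD 9: (16,0) -> (25,0) [heading=0, draw]
FD 15: (25,0) -> (40,0) [heading=0, draw]
LT 180: heading 0 -> 180
FD 10: (40,0) -> (30,0) [heading=180, draw]
Final: pos=(30,0), heading=180, 4 segment(s) drawn
Waypoints (5 total):
(0, 0)
(16, 0)
(25, 0)
(40, 0)
(30, 0)

Answer: (0, 0)
(16, 0)
(25, 0)
(40, 0)
(30, 0)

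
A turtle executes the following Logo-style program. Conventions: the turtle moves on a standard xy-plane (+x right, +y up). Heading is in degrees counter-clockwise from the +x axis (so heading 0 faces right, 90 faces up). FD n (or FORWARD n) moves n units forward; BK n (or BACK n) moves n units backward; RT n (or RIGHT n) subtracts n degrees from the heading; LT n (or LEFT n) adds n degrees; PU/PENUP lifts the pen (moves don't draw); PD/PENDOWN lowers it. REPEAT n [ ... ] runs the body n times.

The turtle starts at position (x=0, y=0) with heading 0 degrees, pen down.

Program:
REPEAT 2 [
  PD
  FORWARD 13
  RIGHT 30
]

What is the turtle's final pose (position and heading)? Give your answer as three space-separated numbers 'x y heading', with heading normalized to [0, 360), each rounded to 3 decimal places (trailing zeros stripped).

Executing turtle program step by step:
Start: pos=(0,0), heading=0, pen down
REPEAT 2 [
  -- iteration 1/2 --
  PD: pen down
  FD 13: (0,0) -> (13,0) [heading=0, draw]
  RT 30: heading 0 -> 330
  -- iteration 2/2 --
  PD: pen down
  FD 13: (13,0) -> (24.258,-6.5) [heading=330, draw]
  RT 30: heading 330 -> 300
]
Final: pos=(24.258,-6.5), heading=300, 2 segment(s) drawn

Answer: 24.258 -6.5 300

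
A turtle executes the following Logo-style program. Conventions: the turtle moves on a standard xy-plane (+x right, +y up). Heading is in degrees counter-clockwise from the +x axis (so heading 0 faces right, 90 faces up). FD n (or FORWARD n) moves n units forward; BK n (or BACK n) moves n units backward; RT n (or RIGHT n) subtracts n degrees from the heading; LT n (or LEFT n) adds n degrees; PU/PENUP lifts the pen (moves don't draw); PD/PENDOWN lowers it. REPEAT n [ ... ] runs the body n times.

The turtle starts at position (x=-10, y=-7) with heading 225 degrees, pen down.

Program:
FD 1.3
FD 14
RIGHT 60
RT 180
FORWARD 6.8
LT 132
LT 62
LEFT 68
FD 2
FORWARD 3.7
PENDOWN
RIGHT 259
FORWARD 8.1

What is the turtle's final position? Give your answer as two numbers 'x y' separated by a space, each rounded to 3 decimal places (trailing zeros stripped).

Executing turtle program step by step:
Start: pos=(-10,-7), heading=225, pen down
FD 1.3: (-10,-7) -> (-10.919,-7.919) [heading=225, draw]
FD 14: (-10.919,-7.919) -> (-20.819,-17.819) [heading=225, draw]
RT 60: heading 225 -> 165
RT 180: heading 165 -> 345
FD 6.8: (-20.819,-17.819) -> (-14.25,-19.579) [heading=345, draw]
LT 132: heading 345 -> 117
LT 62: heading 117 -> 179
LT 68: heading 179 -> 247
FD 2: (-14.25,-19.579) -> (-15.032,-21.42) [heading=247, draw]
FD 3.7: (-15.032,-21.42) -> (-16.478,-24.826) [heading=247, draw]
PD: pen down
RT 259: heading 247 -> 348
FD 8.1: (-16.478,-24.826) -> (-8.555,-26.51) [heading=348, draw]
Final: pos=(-8.555,-26.51), heading=348, 6 segment(s) drawn

Answer: -8.555 -26.51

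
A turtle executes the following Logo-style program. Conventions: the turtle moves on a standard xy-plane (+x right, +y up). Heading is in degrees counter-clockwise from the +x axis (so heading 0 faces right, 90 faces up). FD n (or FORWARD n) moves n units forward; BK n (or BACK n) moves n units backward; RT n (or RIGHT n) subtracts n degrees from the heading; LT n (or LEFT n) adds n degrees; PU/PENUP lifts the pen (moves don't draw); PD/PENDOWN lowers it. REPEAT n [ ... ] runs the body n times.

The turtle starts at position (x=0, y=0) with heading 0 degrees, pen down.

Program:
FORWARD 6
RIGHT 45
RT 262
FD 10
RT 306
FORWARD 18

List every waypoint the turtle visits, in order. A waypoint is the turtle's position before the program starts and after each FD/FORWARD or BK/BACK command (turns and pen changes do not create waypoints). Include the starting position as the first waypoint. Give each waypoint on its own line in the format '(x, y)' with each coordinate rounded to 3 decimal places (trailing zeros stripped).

Answer: (0, 0)
(6, 0)
(12.018, 7.986)
(6.755, 25.2)

Derivation:
Executing turtle program step by step:
Start: pos=(0,0), heading=0, pen down
FD 6: (0,0) -> (6,0) [heading=0, draw]
RT 45: heading 0 -> 315
RT 262: heading 315 -> 53
FD 10: (6,0) -> (12.018,7.986) [heading=53, draw]
RT 306: heading 53 -> 107
FD 18: (12.018,7.986) -> (6.755,25.2) [heading=107, draw]
Final: pos=(6.755,25.2), heading=107, 3 segment(s) drawn
Waypoints (4 total):
(0, 0)
(6, 0)
(12.018, 7.986)
(6.755, 25.2)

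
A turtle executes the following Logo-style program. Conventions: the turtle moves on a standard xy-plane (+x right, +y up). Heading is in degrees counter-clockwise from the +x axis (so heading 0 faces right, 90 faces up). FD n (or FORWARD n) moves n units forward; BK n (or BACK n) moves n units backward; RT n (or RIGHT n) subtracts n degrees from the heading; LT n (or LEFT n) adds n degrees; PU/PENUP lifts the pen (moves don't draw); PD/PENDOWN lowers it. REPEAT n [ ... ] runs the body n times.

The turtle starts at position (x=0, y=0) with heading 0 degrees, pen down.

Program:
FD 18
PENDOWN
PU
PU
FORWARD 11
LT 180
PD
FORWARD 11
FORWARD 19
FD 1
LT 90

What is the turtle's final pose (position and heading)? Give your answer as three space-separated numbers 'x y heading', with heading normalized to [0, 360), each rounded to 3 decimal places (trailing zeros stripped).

Answer: -2 0 270

Derivation:
Executing turtle program step by step:
Start: pos=(0,0), heading=0, pen down
FD 18: (0,0) -> (18,0) [heading=0, draw]
PD: pen down
PU: pen up
PU: pen up
FD 11: (18,0) -> (29,0) [heading=0, move]
LT 180: heading 0 -> 180
PD: pen down
FD 11: (29,0) -> (18,0) [heading=180, draw]
FD 19: (18,0) -> (-1,0) [heading=180, draw]
FD 1: (-1,0) -> (-2,0) [heading=180, draw]
LT 90: heading 180 -> 270
Final: pos=(-2,0), heading=270, 4 segment(s) drawn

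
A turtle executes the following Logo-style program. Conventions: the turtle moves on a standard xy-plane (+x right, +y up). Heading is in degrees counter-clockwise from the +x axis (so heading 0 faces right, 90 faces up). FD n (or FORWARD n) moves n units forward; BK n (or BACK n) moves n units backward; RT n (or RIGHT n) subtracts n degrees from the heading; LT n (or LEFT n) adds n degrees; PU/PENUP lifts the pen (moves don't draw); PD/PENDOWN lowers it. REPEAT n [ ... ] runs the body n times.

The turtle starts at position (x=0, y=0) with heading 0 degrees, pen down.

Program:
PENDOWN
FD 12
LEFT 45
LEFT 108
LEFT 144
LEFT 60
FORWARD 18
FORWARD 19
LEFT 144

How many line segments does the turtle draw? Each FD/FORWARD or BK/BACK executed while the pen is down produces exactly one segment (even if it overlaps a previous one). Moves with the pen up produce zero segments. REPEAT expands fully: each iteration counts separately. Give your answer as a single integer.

Answer: 3

Derivation:
Executing turtle program step by step:
Start: pos=(0,0), heading=0, pen down
PD: pen down
FD 12: (0,0) -> (12,0) [heading=0, draw]
LT 45: heading 0 -> 45
LT 108: heading 45 -> 153
LT 144: heading 153 -> 297
LT 60: heading 297 -> 357
FD 18: (12,0) -> (29.975,-0.942) [heading=357, draw]
FD 19: (29.975,-0.942) -> (48.949,-1.936) [heading=357, draw]
LT 144: heading 357 -> 141
Final: pos=(48.949,-1.936), heading=141, 3 segment(s) drawn
Segments drawn: 3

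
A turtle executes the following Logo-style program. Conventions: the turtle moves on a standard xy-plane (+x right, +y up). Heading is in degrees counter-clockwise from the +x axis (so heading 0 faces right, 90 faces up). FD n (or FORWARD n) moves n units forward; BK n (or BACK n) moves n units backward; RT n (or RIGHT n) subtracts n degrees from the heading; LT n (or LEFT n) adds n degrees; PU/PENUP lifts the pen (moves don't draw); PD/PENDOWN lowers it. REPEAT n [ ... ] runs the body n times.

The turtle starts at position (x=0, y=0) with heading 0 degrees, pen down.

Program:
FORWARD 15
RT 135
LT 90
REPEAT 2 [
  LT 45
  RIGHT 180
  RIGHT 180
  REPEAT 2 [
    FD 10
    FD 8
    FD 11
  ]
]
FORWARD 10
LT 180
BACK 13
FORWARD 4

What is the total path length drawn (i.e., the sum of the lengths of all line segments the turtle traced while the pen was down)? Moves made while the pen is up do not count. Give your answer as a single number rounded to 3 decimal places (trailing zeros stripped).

Executing turtle program step by step:
Start: pos=(0,0), heading=0, pen down
FD 15: (0,0) -> (15,0) [heading=0, draw]
RT 135: heading 0 -> 225
LT 90: heading 225 -> 315
REPEAT 2 [
  -- iteration 1/2 --
  LT 45: heading 315 -> 0
  RT 180: heading 0 -> 180
  RT 180: heading 180 -> 0
  REPEAT 2 [
    -- iteration 1/2 --
    FD 10: (15,0) -> (25,0) [heading=0, draw]
    FD 8: (25,0) -> (33,0) [heading=0, draw]
    FD 11: (33,0) -> (44,0) [heading=0, draw]
    -- iteration 2/2 --
    FD 10: (44,0) -> (54,0) [heading=0, draw]
    FD 8: (54,0) -> (62,0) [heading=0, draw]
    FD 11: (62,0) -> (73,0) [heading=0, draw]
  ]
  -- iteration 2/2 --
  LT 45: heading 0 -> 45
  RT 180: heading 45 -> 225
  RT 180: heading 225 -> 45
  REPEAT 2 [
    -- iteration 1/2 --
    FD 10: (73,0) -> (80.071,7.071) [heading=45, draw]
    FD 8: (80.071,7.071) -> (85.728,12.728) [heading=45, draw]
    FD 11: (85.728,12.728) -> (93.506,20.506) [heading=45, draw]
    -- iteration 2/2 --
    FD 10: (93.506,20.506) -> (100.577,27.577) [heading=45, draw]
    FD 8: (100.577,27.577) -> (106.234,33.234) [heading=45, draw]
    FD 11: (106.234,33.234) -> (114.012,41.012) [heading=45, draw]
  ]
]
FD 10: (114.012,41.012) -> (121.083,48.083) [heading=45, draw]
LT 180: heading 45 -> 225
BK 13: (121.083,48.083) -> (130.276,57.276) [heading=225, draw]
FD 4: (130.276,57.276) -> (127.447,54.447) [heading=225, draw]
Final: pos=(127.447,54.447), heading=225, 16 segment(s) drawn

Segment lengths:
  seg 1: (0,0) -> (15,0), length = 15
  seg 2: (15,0) -> (25,0), length = 10
  seg 3: (25,0) -> (33,0), length = 8
  seg 4: (33,0) -> (44,0), length = 11
  seg 5: (44,0) -> (54,0), length = 10
  seg 6: (54,0) -> (62,0), length = 8
  seg 7: (62,0) -> (73,0), length = 11
  seg 8: (73,0) -> (80.071,7.071), length = 10
  seg 9: (80.071,7.071) -> (85.728,12.728), length = 8
  seg 10: (85.728,12.728) -> (93.506,20.506), length = 11
  seg 11: (93.506,20.506) -> (100.577,27.577), length = 10
  seg 12: (100.577,27.577) -> (106.234,33.234), length = 8
  seg 13: (106.234,33.234) -> (114.012,41.012), length = 11
  seg 14: (114.012,41.012) -> (121.083,48.083), length = 10
  seg 15: (121.083,48.083) -> (130.276,57.276), length = 13
  seg 16: (130.276,57.276) -> (127.447,54.447), length = 4
Total = 158

Answer: 158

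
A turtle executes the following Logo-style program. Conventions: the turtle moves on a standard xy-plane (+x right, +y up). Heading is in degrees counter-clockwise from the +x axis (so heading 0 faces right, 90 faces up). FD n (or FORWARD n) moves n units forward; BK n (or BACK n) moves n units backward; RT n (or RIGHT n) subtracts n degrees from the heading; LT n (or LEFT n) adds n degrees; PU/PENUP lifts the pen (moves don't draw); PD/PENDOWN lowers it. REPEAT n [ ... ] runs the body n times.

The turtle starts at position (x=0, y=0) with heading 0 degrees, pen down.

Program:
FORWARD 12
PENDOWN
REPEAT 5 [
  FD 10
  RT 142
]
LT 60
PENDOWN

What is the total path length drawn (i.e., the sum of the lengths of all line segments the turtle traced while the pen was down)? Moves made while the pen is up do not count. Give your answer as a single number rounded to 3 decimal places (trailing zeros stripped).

Executing turtle program step by step:
Start: pos=(0,0), heading=0, pen down
FD 12: (0,0) -> (12,0) [heading=0, draw]
PD: pen down
REPEAT 5 [
  -- iteration 1/5 --
  FD 10: (12,0) -> (22,0) [heading=0, draw]
  RT 142: heading 0 -> 218
  -- iteration 2/5 --
  FD 10: (22,0) -> (14.12,-6.157) [heading=218, draw]
  RT 142: heading 218 -> 76
  -- iteration 3/5 --
  FD 10: (14.12,-6.157) -> (16.539,3.546) [heading=76, draw]
  RT 142: heading 76 -> 294
  -- iteration 4/5 --
  FD 10: (16.539,3.546) -> (20.606,-5.589) [heading=294, draw]
  RT 142: heading 294 -> 152
  -- iteration 5/5 --
  FD 10: (20.606,-5.589) -> (11.777,-0.894) [heading=152, draw]
  RT 142: heading 152 -> 10
]
LT 60: heading 10 -> 70
PD: pen down
Final: pos=(11.777,-0.894), heading=70, 6 segment(s) drawn

Segment lengths:
  seg 1: (0,0) -> (12,0), length = 12
  seg 2: (12,0) -> (22,0), length = 10
  seg 3: (22,0) -> (14.12,-6.157), length = 10
  seg 4: (14.12,-6.157) -> (16.539,3.546), length = 10
  seg 5: (16.539,3.546) -> (20.606,-5.589), length = 10
  seg 6: (20.606,-5.589) -> (11.777,-0.894), length = 10
Total = 62

Answer: 62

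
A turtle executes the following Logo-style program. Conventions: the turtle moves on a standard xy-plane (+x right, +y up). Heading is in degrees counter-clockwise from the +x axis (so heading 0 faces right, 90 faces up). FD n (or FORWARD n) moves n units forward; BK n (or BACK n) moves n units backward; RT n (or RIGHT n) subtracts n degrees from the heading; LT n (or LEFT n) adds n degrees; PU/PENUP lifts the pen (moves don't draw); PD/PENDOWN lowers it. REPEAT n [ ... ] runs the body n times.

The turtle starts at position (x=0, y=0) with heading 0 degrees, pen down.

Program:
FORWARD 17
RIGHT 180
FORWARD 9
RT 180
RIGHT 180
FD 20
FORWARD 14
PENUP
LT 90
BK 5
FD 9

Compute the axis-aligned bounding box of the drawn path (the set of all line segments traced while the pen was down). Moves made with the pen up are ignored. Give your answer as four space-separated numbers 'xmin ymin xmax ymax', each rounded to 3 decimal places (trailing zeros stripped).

Executing turtle program step by step:
Start: pos=(0,0), heading=0, pen down
FD 17: (0,0) -> (17,0) [heading=0, draw]
RT 180: heading 0 -> 180
FD 9: (17,0) -> (8,0) [heading=180, draw]
RT 180: heading 180 -> 0
RT 180: heading 0 -> 180
FD 20: (8,0) -> (-12,0) [heading=180, draw]
FD 14: (-12,0) -> (-26,0) [heading=180, draw]
PU: pen up
LT 90: heading 180 -> 270
BK 5: (-26,0) -> (-26,5) [heading=270, move]
FD 9: (-26,5) -> (-26,-4) [heading=270, move]
Final: pos=(-26,-4), heading=270, 4 segment(s) drawn

Segment endpoints: x in {-26, -12, 0, 8, 17}, y in {0, 0, 0, 0}
xmin=-26, ymin=0, xmax=17, ymax=0

Answer: -26 0 17 0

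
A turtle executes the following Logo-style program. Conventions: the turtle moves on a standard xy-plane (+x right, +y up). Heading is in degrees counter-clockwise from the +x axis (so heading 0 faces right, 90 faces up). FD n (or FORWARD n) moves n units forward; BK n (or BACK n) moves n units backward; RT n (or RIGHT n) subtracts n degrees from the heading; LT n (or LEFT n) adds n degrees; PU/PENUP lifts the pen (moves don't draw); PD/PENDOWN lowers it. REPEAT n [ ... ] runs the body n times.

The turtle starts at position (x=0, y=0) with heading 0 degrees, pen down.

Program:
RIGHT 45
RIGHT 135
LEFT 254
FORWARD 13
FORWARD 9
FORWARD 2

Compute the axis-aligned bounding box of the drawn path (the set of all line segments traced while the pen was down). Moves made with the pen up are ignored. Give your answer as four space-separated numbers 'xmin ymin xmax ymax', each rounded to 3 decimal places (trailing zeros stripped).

Answer: 0 0 6.615 23.07

Derivation:
Executing turtle program step by step:
Start: pos=(0,0), heading=0, pen down
RT 45: heading 0 -> 315
RT 135: heading 315 -> 180
LT 254: heading 180 -> 74
FD 13: (0,0) -> (3.583,12.496) [heading=74, draw]
FD 9: (3.583,12.496) -> (6.064,21.148) [heading=74, draw]
FD 2: (6.064,21.148) -> (6.615,23.07) [heading=74, draw]
Final: pos=(6.615,23.07), heading=74, 3 segment(s) drawn

Segment endpoints: x in {0, 3.583, 6.064, 6.615}, y in {0, 12.496, 21.148, 23.07}
xmin=0, ymin=0, xmax=6.615, ymax=23.07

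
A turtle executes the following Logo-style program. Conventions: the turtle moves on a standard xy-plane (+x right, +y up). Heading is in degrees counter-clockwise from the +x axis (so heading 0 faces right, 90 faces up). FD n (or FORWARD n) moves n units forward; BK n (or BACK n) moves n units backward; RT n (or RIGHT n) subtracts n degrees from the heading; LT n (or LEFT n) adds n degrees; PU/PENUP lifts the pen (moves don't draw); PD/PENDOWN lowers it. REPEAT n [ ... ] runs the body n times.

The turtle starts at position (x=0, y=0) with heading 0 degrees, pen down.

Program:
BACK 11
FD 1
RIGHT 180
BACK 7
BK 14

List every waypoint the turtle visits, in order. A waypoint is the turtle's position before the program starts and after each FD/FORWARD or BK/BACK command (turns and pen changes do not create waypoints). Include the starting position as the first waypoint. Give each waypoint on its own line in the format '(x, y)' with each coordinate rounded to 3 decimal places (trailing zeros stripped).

Executing turtle program step by step:
Start: pos=(0,0), heading=0, pen down
BK 11: (0,0) -> (-11,0) [heading=0, draw]
FD 1: (-11,0) -> (-10,0) [heading=0, draw]
RT 180: heading 0 -> 180
BK 7: (-10,0) -> (-3,0) [heading=180, draw]
BK 14: (-3,0) -> (11,0) [heading=180, draw]
Final: pos=(11,0), heading=180, 4 segment(s) drawn
Waypoints (5 total):
(0, 0)
(-11, 0)
(-10, 0)
(-3, 0)
(11, 0)

Answer: (0, 0)
(-11, 0)
(-10, 0)
(-3, 0)
(11, 0)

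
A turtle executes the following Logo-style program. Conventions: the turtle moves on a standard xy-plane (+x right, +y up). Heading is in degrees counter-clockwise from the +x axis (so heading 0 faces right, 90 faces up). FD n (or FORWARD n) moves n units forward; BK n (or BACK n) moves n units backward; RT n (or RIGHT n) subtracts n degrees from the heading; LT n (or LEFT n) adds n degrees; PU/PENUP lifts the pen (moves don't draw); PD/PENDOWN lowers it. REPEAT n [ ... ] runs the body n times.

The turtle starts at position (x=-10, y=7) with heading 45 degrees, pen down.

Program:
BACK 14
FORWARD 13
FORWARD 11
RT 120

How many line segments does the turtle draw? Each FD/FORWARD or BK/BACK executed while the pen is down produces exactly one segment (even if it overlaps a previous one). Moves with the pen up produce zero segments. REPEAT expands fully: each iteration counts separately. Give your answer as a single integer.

Executing turtle program step by step:
Start: pos=(-10,7), heading=45, pen down
BK 14: (-10,7) -> (-19.899,-2.899) [heading=45, draw]
FD 13: (-19.899,-2.899) -> (-10.707,6.293) [heading=45, draw]
FD 11: (-10.707,6.293) -> (-2.929,14.071) [heading=45, draw]
RT 120: heading 45 -> 285
Final: pos=(-2.929,14.071), heading=285, 3 segment(s) drawn
Segments drawn: 3

Answer: 3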